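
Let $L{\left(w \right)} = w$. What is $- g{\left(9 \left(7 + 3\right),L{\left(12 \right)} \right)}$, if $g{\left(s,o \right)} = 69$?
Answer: $-69$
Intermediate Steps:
$- g{\left(9 \left(7 + 3\right),L{\left(12 \right)} \right)} = \left(-1\right) 69 = -69$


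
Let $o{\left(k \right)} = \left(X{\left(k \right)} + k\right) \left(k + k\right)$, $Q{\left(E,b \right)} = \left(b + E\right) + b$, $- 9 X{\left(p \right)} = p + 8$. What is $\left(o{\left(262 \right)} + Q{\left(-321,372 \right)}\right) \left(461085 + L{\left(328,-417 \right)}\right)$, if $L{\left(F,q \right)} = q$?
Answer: $56197349988$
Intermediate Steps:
$X{\left(p \right)} = - \frac{8}{9} - \frac{p}{9}$ ($X{\left(p \right)} = - \frac{p + 8}{9} = - \frac{8 + p}{9} = - \frac{8}{9} - \frac{p}{9}$)
$Q{\left(E,b \right)} = E + 2 b$ ($Q{\left(E,b \right)} = \left(E + b\right) + b = E + 2 b$)
$o{\left(k \right)} = 2 k \left(- \frac{8}{9} + \frac{8 k}{9}\right)$ ($o{\left(k \right)} = \left(\left(- \frac{8}{9} - \frac{k}{9}\right) + k\right) \left(k + k\right) = \left(- \frac{8}{9} + \frac{8 k}{9}\right) 2 k = 2 k \left(- \frac{8}{9} + \frac{8 k}{9}\right)$)
$\left(o{\left(262 \right)} + Q{\left(-321,372 \right)}\right) \left(461085 + L{\left(328,-417 \right)}\right) = \left(\frac{16}{9} \cdot 262 \left(-1 + 262\right) + \left(-321 + 2 \cdot 372\right)\right) \left(461085 - 417\right) = \left(\frac{16}{9} \cdot 262 \cdot 261 + \left(-321 + 744\right)\right) 460668 = \left(121568 + 423\right) 460668 = 121991 \cdot 460668 = 56197349988$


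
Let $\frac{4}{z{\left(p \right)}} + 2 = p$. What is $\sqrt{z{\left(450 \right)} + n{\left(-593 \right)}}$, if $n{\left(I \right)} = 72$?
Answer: $\frac{\sqrt{56455}}{28} \approx 8.4858$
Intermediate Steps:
$z{\left(p \right)} = \frac{4}{-2 + p}$
$\sqrt{z{\left(450 \right)} + n{\left(-593 \right)}} = \sqrt{\frac{4}{-2 + 450} + 72} = \sqrt{\frac{4}{448} + 72} = \sqrt{4 \cdot \frac{1}{448} + 72} = \sqrt{\frac{1}{112} + 72} = \sqrt{\frac{8065}{112}} = \frac{\sqrt{56455}}{28}$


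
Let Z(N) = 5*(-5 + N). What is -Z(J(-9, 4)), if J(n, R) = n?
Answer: 70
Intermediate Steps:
Z(N) = -25 + 5*N
-Z(J(-9, 4)) = -(-25 + 5*(-9)) = -(-25 - 45) = -1*(-70) = 70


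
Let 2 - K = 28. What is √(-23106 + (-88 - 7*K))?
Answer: 2*I*√5753 ≈ 151.7*I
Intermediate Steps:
K = -26 (K = 2 - 1*28 = 2 - 28 = -26)
√(-23106 + (-88 - 7*K)) = √(-23106 + (-88 - 7*(-26))) = √(-23106 + (-88 + 182)) = √(-23106 + 94) = √(-23012) = 2*I*√5753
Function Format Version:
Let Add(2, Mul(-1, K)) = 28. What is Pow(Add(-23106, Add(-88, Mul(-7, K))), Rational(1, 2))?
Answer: Mul(2, I, Pow(5753, Rational(1, 2))) ≈ Mul(151.70, I)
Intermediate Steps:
K = -26 (K = Add(2, Mul(-1, 28)) = Add(2, -28) = -26)
Pow(Add(-23106, Add(-88, Mul(-7, K))), Rational(1, 2)) = Pow(Add(-23106, Add(-88, Mul(-7, -26))), Rational(1, 2)) = Pow(Add(-23106, Add(-88, 182)), Rational(1, 2)) = Pow(Add(-23106, 94), Rational(1, 2)) = Pow(-23012, Rational(1, 2)) = Mul(2, I, Pow(5753, Rational(1, 2)))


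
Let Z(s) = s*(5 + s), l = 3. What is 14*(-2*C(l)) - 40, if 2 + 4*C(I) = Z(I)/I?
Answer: -82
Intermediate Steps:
C(I) = ¾ + I/4 (C(I) = -½ + ((I*(5 + I))/I)/4 = -½ + (5 + I)/4 = -½ + (5/4 + I/4) = ¾ + I/4)
14*(-2*C(l)) - 40 = 14*(-2*(¾ + (¼)*3)) - 40 = 14*(-2*(¾ + ¾)) - 40 = 14*(-2*3/2) - 40 = 14*(-3) - 40 = -42 - 40 = -82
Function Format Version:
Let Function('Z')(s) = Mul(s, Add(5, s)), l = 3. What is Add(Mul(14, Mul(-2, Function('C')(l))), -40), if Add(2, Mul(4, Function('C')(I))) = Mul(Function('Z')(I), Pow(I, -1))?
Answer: -82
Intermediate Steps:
Function('C')(I) = Add(Rational(3, 4), Mul(Rational(1, 4), I)) (Function('C')(I) = Add(Rational(-1, 2), Mul(Rational(1, 4), Mul(Mul(I, Add(5, I)), Pow(I, -1)))) = Add(Rational(-1, 2), Mul(Rational(1, 4), Add(5, I))) = Add(Rational(-1, 2), Add(Rational(5, 4), Mul(Rational(1, 4), I))) = Add(Rational(3, 4), Mul(Rational(1, 4), I)))
Add(Mul(14, Mul(-2, Function('C')(l))), -40) = Add(Mul(14, Mul(-2, Add(Rational(3, 4), Mul(Rational(1, 4), 3)))), -40) = Add(Mul(14, Mul(-2, Add(Rational(3, 4), Rational(3, 4)))), -40) = Add(Mul(14, Mul(-2, Rational(3, 2))), -40) = Add(Mul(14, -3), -40) = Add(-42, -40) = -82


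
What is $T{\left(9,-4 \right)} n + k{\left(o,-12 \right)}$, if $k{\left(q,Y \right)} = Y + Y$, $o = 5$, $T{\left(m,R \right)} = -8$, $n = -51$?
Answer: $384$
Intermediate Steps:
$k{\left(q,Y \right)} = 2 Y$
$T{\left(9,-4 \right)} n + k{\left(o,-12 \right)} = \left(-8\right) \left(-51\right) + 2 \left(-12\right) = 408 - 24 = 384$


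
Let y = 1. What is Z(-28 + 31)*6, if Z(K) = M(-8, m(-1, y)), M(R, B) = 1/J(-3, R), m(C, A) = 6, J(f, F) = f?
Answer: -2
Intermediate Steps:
M(R, B) = -1/3 (M(R, B) = 1/(-3) = -1/3)
Z(K) = -1/3
Z(-28 + 31)*6 = -1/3*6 = -2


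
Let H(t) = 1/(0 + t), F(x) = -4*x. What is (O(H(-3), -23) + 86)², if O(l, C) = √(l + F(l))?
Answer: 7569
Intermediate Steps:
H(t) = 1/t
O(l, C) = √3*√(-l) (O(l, C) = √(l - 4*l) = √(-3*l) = √3*√(-l))
(O(H(-3), -23) + 86)² = (√3*√(-1/(-3)) + 86)² = (√3*√(-1*(-⅓)) + 86)² = (√3*√(⅓) + 86)² = (√3*(√3/3) + 86)² = (1 + 86)² = 87² = 7569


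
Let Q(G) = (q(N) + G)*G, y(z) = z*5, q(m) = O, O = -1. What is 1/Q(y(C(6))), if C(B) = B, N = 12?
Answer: 1/870 ≈ 0.0011494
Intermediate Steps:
q(m) = -1
y(z) = 5*z
Q(G) = G*(-1 + G) (Q(G) = (-1 + G)*G = G*(-1 + G))
1/Q(y(C(6))) = 1/((5*6)*(-1 + 5*6)) = 1/(30*(-1 + 30)) = 1/(30*29) = 1/870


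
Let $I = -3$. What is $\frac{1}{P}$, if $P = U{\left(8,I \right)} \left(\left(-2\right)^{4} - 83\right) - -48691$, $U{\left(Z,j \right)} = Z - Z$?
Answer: $\frac{1}{48691} \approx 2.0538 \cdot 10^{-5}$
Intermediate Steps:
$U{\left(Z,j \right)} = 0$
$P = 48691$ ($P = 0 \left(\left(-2\right)^{4} - 83\right) - -48691 = 0 \left(16 - 83\right) + 48691 = 0 \left(-67\right) + 48691 = 0 + 48691 = 48691$)
$\frac{1}{P} = \frac{1}{48691}$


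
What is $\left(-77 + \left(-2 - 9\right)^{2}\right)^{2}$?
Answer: $1936$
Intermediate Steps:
$\left(-77 + \left(-2 - 9\right)^{2}\right)^{2} = \left(-77 + \left(-11\right)^{2}\right)^{2} = \left(-77 + 121\right)^{2} = 44^{2} = 1936$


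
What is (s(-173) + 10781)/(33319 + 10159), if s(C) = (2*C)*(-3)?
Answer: 11819/43478 ≈ 0.27184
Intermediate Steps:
s(C) = -6*C
(s(-173) + 10781)/(33319 + 10159) = (-6*(-173) + 10781)/(33319 + 10159) = (1038 + 10781)/43478 = 11819*(1/43478) = 11819/43478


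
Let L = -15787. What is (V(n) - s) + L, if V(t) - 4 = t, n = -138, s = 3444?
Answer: -19365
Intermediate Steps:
V(t) = 4 + t
(V(n) - s) + L = ((4 - 138) - 1*3444) - 15787 = (-134 - 3444) - 15787 = -3578 - 15787 = -19365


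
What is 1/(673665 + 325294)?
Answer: 1/998959 ≈ 1.0010e-6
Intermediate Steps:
1/(673665 + 325294) = 1/998959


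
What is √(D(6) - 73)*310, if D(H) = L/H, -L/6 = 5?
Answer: 310*I*√78 ≈ 2737.8*I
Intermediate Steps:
L = -30 (L = -6*5 = -30)
D(H) = -30/H
√(D(6) - 73)*310 = √(-30/6 - 73)*310 = √(-30*⅙ - 73)*310 = √(-5 - 73)*310 = √(-78)*310 = (I*√78)*310 = 310*I*√78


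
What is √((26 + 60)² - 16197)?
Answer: I*√8801 ≈ 93.814*I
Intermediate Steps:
√((26 + 60)² - 16197) = √(86² - 16197) = √(7396 - 16197) = √(-8801) = I*√8801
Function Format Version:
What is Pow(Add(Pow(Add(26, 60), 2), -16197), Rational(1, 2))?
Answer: Mul(I, Pow(8801, Rational(1, 2))) ≈ Mul(93.814, I)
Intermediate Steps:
Pow(Add(Pow(Add(26, 60), 2), -16197), Rational(1, 2)) = Pow(Add(Pow(86, 2), -16197), Rational(1, 2)) = Pow(Add(7396, -16197), Rational(1, 2)) = Pow(-8801, Rational(1, 2)) = Mul(I, Pow(8801, Rational(1, 2)))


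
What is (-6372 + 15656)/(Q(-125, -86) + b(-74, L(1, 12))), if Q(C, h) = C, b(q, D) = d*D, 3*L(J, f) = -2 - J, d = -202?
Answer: 844/7 ≈ 120.57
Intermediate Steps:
L(J, f) = -2/3 - J/3 (L(J, f) = (-2 - J)/3 = -2/3 - J/3)
b(q, D) = -202*D
(-6372 + 15656)/(Q(-125, -86) + b(-74, L(1, 12))) = (-6372 + 15656)/(-125 - 202*(-2/3 - 1/3*1)) = 9284/(-125 - 202*(-2/3 - 1/3)) = 9284/(-125 - 202*(-1)) = 9284/(-125 + 202) = 9284/77 = 9284*(1/77) = 844/7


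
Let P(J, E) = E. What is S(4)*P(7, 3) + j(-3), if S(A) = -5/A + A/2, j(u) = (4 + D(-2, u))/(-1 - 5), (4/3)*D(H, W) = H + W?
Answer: 53/24 ≈ 2.2083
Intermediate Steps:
D(H, W) = 3*H/4 + 3*W/4 (D(H, W) = 3*(H + W)/4 = 3*H/4 + 3*W/4)
j(u) = -5/12 - u/8 (j(u) = (4 + ((3/4)*(-2) + 3*u/4))/(-1 - 5) = (4 + (-3/2 + 3*u/4))/(-6) = (5/2 + 3*u/4)*(-1/6) = -5/12 - u/8)
S(A) = A/2 - 5/A (S(A) = -5/A + A*(1/2) = -5/A + A/2 = A/2 - 5/A)
S(4)*P(7, 3) + j(-3) = ((1/2)*4 - 5/4)*3 + (-5/12 - 1/8*(-3)) = (2 - 5*1/4)*3 + (-5/12 + 3/8) = (2 - 5/4)*3 - 1/24 = (3/4)*3 - 1/24 = 9/4 - 1/24 = 53/24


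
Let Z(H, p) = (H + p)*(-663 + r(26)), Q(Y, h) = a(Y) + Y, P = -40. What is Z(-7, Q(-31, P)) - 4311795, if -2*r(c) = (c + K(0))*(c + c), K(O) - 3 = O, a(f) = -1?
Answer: -4256532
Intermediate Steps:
K(O) = 3 + O
r(c) = -c*(3 + c) (r(c) = -(c + (3 + 0))*(c + c)/2 = -(c + 3)*2*c/2 = -(3 + c)*2*c/2 = -c*(3 + c))
Q(Y, h) = -1 + Y
Z(H, p) = -1417*H - 1417*p (Z(H, p) = (H + p)*(-663 - 1*26*(3 + 26)) = (H + p)*(-663 - 1*26*29) = (H + p)*(-663 - 754) = (H + p)*(-1417) = -1417*H - 1417*p)
Z(-7, Q(-31, P)) - 4311795 = (-1417*(-7) - 1417*(-1 - 31)) - 4311795 = (9919 - 1417*(-32)) - 4311795 = (9919 + 45344) - 4311795 = 55263 - 4311795 = -4256532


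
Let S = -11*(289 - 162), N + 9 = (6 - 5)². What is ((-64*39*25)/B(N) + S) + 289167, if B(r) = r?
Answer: 295570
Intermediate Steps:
N = -8 (N = -9 + (6 - 5)² = -9 + 1² = -9 + 1 = -8)
S = -1397 (S = -11*127 = -1397)
((-64*39*25)/B(N) + S) + 289167 = ((-64*39*25)/(-8) - 1397) + 289167 = (-2496*25*(-⅛) - 1397) + 289167 = (-62400*(-⅛) - 1397) + 289167 = (7800 - 1397) + 289167 = 6403 + 289167 = 295570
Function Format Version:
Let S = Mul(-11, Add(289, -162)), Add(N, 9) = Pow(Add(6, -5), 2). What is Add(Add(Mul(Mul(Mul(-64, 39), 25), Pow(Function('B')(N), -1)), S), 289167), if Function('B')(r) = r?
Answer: 295570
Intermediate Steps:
N = -8 (N = Add(-9, Pow(Add(6, -5), 2)) = Add(-9, Pow(1, 2)) = Add(-9, 1) = -8)
S = -1397 (S = Mul(-11, 127) = -1397)
Add(Add(Mul(Mul(Mul(-64, 39), 25), Pow(Function('B')(N), -1)), S), 289167) = Add(Add(Mul(Mul(Mul(-64, 39), 25), Pow(-8, -1)), -1397), 289167) = Add(Add(Mul(Mul(-2496, 25), Rational(-1, 8)), -1397), 289167) = Add(Add(Mul(-62400, Rational(-1, 8)), -1397), 289167) = Add(Add(7800, -1397), 289167) = Add(6403, 289167) = 295570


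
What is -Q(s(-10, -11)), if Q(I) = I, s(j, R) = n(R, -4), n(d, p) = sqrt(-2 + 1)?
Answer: -I ≈ -1.0*I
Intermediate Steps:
n(d, p) = I (n(d, p) = sqrt(-1) = I)
s(j, R) = I
-Q(s(-10, -11)) = -I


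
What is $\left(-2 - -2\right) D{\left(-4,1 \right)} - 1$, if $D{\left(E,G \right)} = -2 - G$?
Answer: $-1$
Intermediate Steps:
$\left(-2 - -2\right) D{\left(-4,1 \right)} - 1 = \left(-2 - -2\right) \left(-2 - 1\right) - 1 = \left(-2 + 2\right) \left(-2 - 1\right) - 1 = 0 \left(-3\right) - 1 = 0 - 1 = -1$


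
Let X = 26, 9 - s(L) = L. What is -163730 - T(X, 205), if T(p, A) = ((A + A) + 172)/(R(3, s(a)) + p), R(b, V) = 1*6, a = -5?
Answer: -2619971/16 ≈ -1.6375e+5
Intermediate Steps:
s(L) = 9 - L
R(b, V) = 6
T(p, A) = (172 + 2*A)/(6 + p) (T(p, A) = ((A + A) + 172)/(6 + p) = (2*A + 172)/(6 + p) = (172 + 2*A)/(6 + p))
-163730 - T(X, 205) = -163730 - 2*(86 + 205)/(6 + 26) = -163730 - 2*291/32 = -163730 - 1*291/16 = -163730 - 291/16 = -2619971/16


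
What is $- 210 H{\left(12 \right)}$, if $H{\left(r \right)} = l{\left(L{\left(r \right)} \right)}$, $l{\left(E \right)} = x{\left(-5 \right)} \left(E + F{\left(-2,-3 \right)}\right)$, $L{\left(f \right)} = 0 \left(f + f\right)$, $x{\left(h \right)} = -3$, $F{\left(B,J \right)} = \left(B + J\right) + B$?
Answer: $-4410$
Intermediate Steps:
$F{\left(B,J \right)} = J + 2 B$
$L{\left(f \right)} = 0$ ($L{\left(f \right)} = 0 \cdot 2 f = 0$)
$l{\left(E \right)} = 21 - 3 E$ ($l{\left(E \right)} = - 3 \left(E + \left(-3 + 2 \left(-2\right)\right)\right) = - 3 \left(E - 7\right) = - 3 \left(-7 + E\right) = 21 - 3 E$)
$H{\left(r \right)} = 21$ ($H{\left(r \right)} = 21 - 0 = 21 + 0 = 21$)
$- 210 H{\left(12 \right)} = \left(-210\right) 21 = -4410$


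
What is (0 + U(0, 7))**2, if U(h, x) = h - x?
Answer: 49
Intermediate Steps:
(0 + U(0, 7))**2 = (0 + (0 - 1*7))**2 = (0 + (0 - 7))**2 = (0 - 7)**2 = (-7)**2 = 49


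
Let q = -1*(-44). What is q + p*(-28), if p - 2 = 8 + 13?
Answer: -600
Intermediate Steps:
q = 44
p = 23 (p = 2 + (8 + 13) = 2 + 21 = 23)
q + p*(-28) = 44 + 23*(-28) = 44 - 644 = -600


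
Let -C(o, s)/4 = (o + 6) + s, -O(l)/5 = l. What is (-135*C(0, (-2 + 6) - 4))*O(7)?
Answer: -113400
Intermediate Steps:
O(l) = -5*l
C(o, s) = -24 - 4*o - 4*s (C(o, s) = -4*((o + 6) + s) = -4*((6 + o) + s) = -4*(6 + o + s) = -24 - 4*o - 4*s)
(-135*C(0, (-2 + 6) - 4))*O(7) = (-135*(-24 - 4*0 - 4*((-2 + 6) - 4)))*(-5*7) = -135*(-24 + 0 - 4*(4 - 4))*(-35) = -135*(-24 + 0 - 4*0)*(-35) = -135*(-24 + 0 + 0)*(-35) = -135*(-24)*(-35) = 3240*(-35) = -113400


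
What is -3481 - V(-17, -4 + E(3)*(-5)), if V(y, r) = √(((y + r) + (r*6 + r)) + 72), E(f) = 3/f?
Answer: -3481 - I*√17 ≈ -3481.0 - 4.1231*I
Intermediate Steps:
V(y, r) = √(72 + y + 8*r) (V(y, r) = √(((r + y) + (6*r + r)) + 72) = √(((r + y) + 7*r) + 72) = √((y + 8*r) + 72) = √(72 + y + 8*r))
-3481 - V(-17, -4 + E(3)*(-5)) = -3481 - √(72 - 17 + 8*(-4 + (3/3)*(-5))) = -3481 - √(72 - 17 + 8*(-4 + (3*(⅓))*(-5))) = -3481 - √(72 - 17 + 8*(-4 + 1*(-5))) = -3481 - √(72 - 17 + 8*(-4 - 5)) = -3481 - √(72 - 17 + 8*(-9)) = -3481 - √(72 - 17 - 72) = -3481 - √(-17) = -3481 - I*√17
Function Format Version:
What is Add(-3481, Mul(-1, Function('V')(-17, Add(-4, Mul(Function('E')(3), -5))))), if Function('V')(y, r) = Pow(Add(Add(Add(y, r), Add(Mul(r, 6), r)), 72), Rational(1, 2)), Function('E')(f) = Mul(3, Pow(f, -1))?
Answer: Add(-3481, Mul(-1, I, Pow(17, Rational(1, 2)))) ≈ Add(-3481.0, Mul(-4.1231, I))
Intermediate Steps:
Function('V')(y, r) = Pow(Add(72, y, Mul(8, r)), Rational(1, 2)) (Function('V')(y, r) = Pow(Add(Add(Add(r, y), Add(Mul(6, r), r)), 72), Rational(1, 2)) = Pow(Add(Add(Add(r, y), Mul(7, r)), 72), Rational(1, 2)) = Pow(Add(Add(y, Mul(8, r)), 72), Rational(1, 2)) = Pow(Add(72, y, Mul(8, r)), Rational(1, 2)))
Add(-3481, Mul(-1, Function('V')(-17, Add(-4, Mul(Function('E')(3), -5))))) = Add(-3481, Mul(-1, Pow(Add(72, -17, Mul(8, Add(-4, Mul(Mul(3, Pow(3, -1)), -5)))), Rational(1, 2)))) = Add(-3481, Mul(-1, Pow(Add(72, -17, Mul(8, Add(-4, Mul(Mul(3, Rational(1, 3)), -5)))), Rational(1, 2)))) = Add(-3481, Mul(-1, Pow(Add(72, -17, Mul(8, Add(-4, Mul(1, -5)))), Rational(1, 2)))) = Add(-3481, Mul(-1, Pow(Add(72, -17, Mul(8, Add(-4, -5))), Rational(1, 2)))) = Add(-3481, Mul(-1, Pow(Add(72, -17, Mul(8, -9)), Rational(1, 2)))) = Add(-3481, Mul(-1, Pow(Add(72, -17, -72), Rational(1, 2)))) = Add(-3481, Mul(-1, Pow(-17, Rational(1, 2)))) = Add(-3481, Mul(-1, Mul(I, Pow(17, Rational(1, 2))))) = Add(-3481, Mul(-1, I, Pow(17, Rational(1, 2))))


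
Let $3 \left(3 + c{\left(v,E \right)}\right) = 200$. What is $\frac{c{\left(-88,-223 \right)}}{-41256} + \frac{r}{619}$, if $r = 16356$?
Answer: $\frac{10598069}{401112} \approx 26.422$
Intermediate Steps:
$c{\left(v,E \right)} = \frac{191}{3}$ ($c{\left(v,E \right)} = -3 + \frac{1}{3} \cdot 200 = -3 + \frac{200}{3} = \frac{191}{3}$)
$\frac{c{\left(-88,-223 \right)}}{-41256} + \frac{r}{619} = \frac{191}{3 \left(-41256\right)} + \frac{16356}{619} = \frac{191}{3} \left(- \frac{1}{41256}\right) + 16356 \cdot \frac{1}{619} = - \frac{1}{648} + \frac{16356}{619} = \frac{10598069}{401112}$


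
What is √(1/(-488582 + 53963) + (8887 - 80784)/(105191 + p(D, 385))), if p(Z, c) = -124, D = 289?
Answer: I*√158545335160614833070/15221371491 ≈ 0.82722*I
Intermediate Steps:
√(1/(-488582 + 53963) + (8887 - 80784)/(105191 + p(D, 385))) = √(1/(-488582 + 53963) + (8887 - 80784)/(105191 - 124)) = √(1/(-434619) - 71897/105067) = √(-1/434619 - 71897*1/105067) = √(-1/434619 - 71897/105067) = √(-31247907310/45664114473) = I*√158545335160614833070/15221371491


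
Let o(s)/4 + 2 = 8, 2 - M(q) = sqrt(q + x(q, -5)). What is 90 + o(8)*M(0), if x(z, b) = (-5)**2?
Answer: 18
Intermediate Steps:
x(z, b) = 25
M(q) = 2 - sqrt(25 + q) (M(q) = 2 - sqrt(q + 25) = 2 - sqrt(25 + q))
o(s) = 24 (o(s) = -8 + 4*8 = -8 + 32 = 24)
90 + o(8)*M(0) = 90 + 24*(2 - sqrt(25 + 0)) = 90 + 24*(2 - sqrt(25)) = 90 + 24*(2 - 1*5) = 90 + 24*(2 - 5) = 90 + 24*(-3) = 90 - 72 = 18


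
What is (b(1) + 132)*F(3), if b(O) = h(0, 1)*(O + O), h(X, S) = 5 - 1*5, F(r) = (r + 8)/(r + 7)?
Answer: 726/5 ≈ 145.20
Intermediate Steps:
F(r) = (8 + r)/(7 + r)
h(X, S) = 0 (h(X, S) = 5 - 5 = 0)
b(O) = 0 (b(O) = 0*(O + O) = 0*(2*O) = 0)
(b(1) + 132)*F(3) = (0 + 132)*((8 + 3)/(7 + 3)) = 132*(11/10) = 726/5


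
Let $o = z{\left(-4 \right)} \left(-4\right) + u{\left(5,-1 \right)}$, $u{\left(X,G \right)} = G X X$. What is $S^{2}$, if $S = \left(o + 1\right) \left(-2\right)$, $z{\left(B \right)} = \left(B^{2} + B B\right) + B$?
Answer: $73984$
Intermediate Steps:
$z{\left(B \right)} = B + 2 B^{2}$ ($z{\left(B \right)} = \left(B^{2} + B^{2}\right) + B = 2 B^{2} + B = B + 2 B^{2}$)
$u{\left(X,G \right)} = G X^{2}$
$o = -137$ ($o = - 4 \left(1 + 2 \left(-4\right)\right) \left(-4\right) - 5^{2} = - 4 \left(1 - 8\right) \left(-4\right) - 25 = \left(-4\right) \left(-7\right) \left(-4\right) - 25 = 28 \left(-4\right) - 25 = -112 - 25 = -137$)
$S = 272$ ($S = \left(-137 + 1\right) \left(-2\right) = \left(-136\right) \left(-2\right) = 272$)
$S^{2} = 272^{2} = 73984$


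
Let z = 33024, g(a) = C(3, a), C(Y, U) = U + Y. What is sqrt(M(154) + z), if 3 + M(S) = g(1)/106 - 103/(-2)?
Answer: 3*sqrt(41289226)/106 ≈ 181.86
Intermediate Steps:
g(a) = 3 + a (g(a) = a + 3 = 3 + a)
M(S) = 5145/106 (M(S) = -3 + ((3 + 1)/106 - 103/(-2)) = -3 + (4*(1/106) - 103*(-1/2)) = -3 + (2/53 + 103/2) = -3 + 5463/106 = 5145/106)
sqrt(M(154) + z) = sqrt(5145/106 + 33024) = sqrt(3505689/106) = 3*sqrt(41289226)/106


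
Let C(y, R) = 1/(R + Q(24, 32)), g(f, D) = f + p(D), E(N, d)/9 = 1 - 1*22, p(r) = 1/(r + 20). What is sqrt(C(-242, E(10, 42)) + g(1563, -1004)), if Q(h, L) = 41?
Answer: sqrt(517953141942)/18204 ≈ 39.535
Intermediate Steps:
p(r) = 1/(20 + r)
E(N, d) = -189 (E(N, d) = 9*(1 - 1*22) = 9*(1 - 22) = 9*(-21) = -189)
g(f, D) = f + 1/(20 + D)
C(y, R) = 1/(41 + R) (C(y, R) = 1/(R + 41) = 1/(41 + R))
sqrt(C(-242, E(10, 42)) + g(1563, -1004)) = sqrt(1/(41 - 189) + (1 + 1563*(20 - 1004))/(20 - 1004)) = sqrt(1/(-148) + (1 + 1563*(-984))/(-984)) = sqrt(-1/148 - (1 - 1537992)/984) = sqrt(-1/148 - 1/984*(-1537991)) = sqrt(-1/148 + 1537991/984) = sqrt(56905421/36408) = sqrt(517953141942)/18204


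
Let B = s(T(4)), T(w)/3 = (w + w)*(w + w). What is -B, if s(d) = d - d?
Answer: 0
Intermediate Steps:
T(w) = 12*w**2 (T(w) = 3*((w + w)*(w + w)) = 3*((2*w)*(2*w)) = 3*(4*w**2) = 12*w**2)
s(d) = 0
B = 0
-B = -1*0 = 0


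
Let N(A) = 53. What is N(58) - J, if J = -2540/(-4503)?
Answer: 236119/4503 ≈ 52.436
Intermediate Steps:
J = 2540/4503 (J = -2540*(-1/4503) = 2540/4503 ≈ 0.56407)
N(58) - J = 53 - 1*2540/4503 = 53 - 2540/4503 = 236119/4503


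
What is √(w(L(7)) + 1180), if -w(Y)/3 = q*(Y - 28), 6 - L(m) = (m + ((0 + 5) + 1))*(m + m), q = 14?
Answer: 2*√2437 ≈ 98.732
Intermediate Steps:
L(m) = 6 - 2*m*(6 + m) (L(m) = 6 - (m + ((0 + 5) + 1))*(m + m) = 6 - (m + (5 + 1))*2*m = 6 - (m + 6)*2*m = 6 - (6 + m)*2*m = 6 - 2*m*(6 + m))
w(Y) = 1176 - 42*Y (w(Y) = -42*(Y - 28) = -42*(-28 + Y) = -3*(-392 + 14*Y) = 1176 - 42*Y)
√(w(L(7)) + 1180) = √((1176 - 42*(6 - 12*7 - 2*7²)) + 1180) = √((1176 - 42*(6 - 84 - 2*49)) + 1180) = √((1176 - 42*(6 - 84 - 98)) + 1180) = √((1176 - 42*(-176)) + 1180) = √((1176 + 7392) + 1180) = √(8568 + 1180) = √9748 = 2*√2437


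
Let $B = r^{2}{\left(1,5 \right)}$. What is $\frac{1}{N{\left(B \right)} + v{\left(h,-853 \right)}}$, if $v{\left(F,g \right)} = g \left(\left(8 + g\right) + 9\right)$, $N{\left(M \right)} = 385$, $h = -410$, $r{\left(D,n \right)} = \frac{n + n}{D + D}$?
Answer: $\frac{1}{713493} \approx 1.4016 \cdot 10^{-6}$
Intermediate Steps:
$r{\left(D,n \right)} = \frac{n}{D}$ ($r{\left(D,n \right)} = \frac{2 n}{2 D} = 2 n \frac{1}{2 D} = \frac{n}{D}$)
$B = 25$ ($B = \left(\frac{5}{1}\right)^{2} = \left(5 \cdot 1\right)^{2} = 5^{2} = 25$)
$v{\left(F,g \right)} = g \left(17 + g\right)$
$\frac{1}{N{\left(B \right)} + v{\left(h,-853 \right)}} = \frac{1}{385 - 853 \left(17 - 853\right)} = \frac{1}{385 - -713108} = \frac{1}{385 + 713108} = \frac{1}{713493}$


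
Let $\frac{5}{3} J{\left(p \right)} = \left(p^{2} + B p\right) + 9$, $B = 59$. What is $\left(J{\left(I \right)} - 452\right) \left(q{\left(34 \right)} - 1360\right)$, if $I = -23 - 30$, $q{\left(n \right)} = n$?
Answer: $\frac{4225962}{5} \approx 8.4519 \cdot 10^{5}$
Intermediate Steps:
$I = -53$
$J{\left(p \right)} = \frac{27}{5} + \frac{3 p^{2}}{5} + \frac{177 p}{5}$ ($J{\left(p \right)} = \frac{3 \left(\left(p^{2} + 59 p\right) + 9\right)}{5} = \frac{3 \left(9 + p^{2} + 59 p\right)}{5} = \frac{27}{5} + \frac{3 p^{2}}{5} + \frac{177 p}{5}$)
$\left(J{\left(I \right)} - 452\right) \left(q{\left(34 \right)} - 1360\right) = \left(\left(\frac{27}{5} + \frac{3 \left(-53\right)^{2}}{5} + \frac{177}{5} \left(-53\right)\right) - 452\right) \left(34 - 1360\right) = \left(\left(\frac{27}{5} + \frac{3}{5} \cdot 2809 - \frac{9381}{5}\right) - 452\right) \left(-1326\right) = \left(\left(\frac{27}{5} + \frac{8427}{5} - \frac{9381}{5}\right) - 452\right) \left(-1326\right) = \left(- \frac{927}{5} - 452\right) \left(-1326\right) = \left(- \frac{3187}{5}\right) \left(-1326\right) = \frac{4225962}{5}$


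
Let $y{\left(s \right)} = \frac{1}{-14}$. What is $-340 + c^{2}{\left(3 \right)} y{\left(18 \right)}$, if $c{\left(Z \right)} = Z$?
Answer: $- \frac{4769}{14} \approx -340.64$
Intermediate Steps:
$y{\left(s \right)} = - \frac{1}{14}$
$-340 + c^{2}{\left(3 \right)} y{\left(18 \right)} = -340 + 3^{2} \left(- \frac{1}{14}\right) = -340 + 9 \left(- \frac{1}{14}\right) = -340 - \frac{9}{14} = - \frac{4769}{14}$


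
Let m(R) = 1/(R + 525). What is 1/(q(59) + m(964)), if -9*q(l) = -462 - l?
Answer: 13401/775778 ≈ 0.017274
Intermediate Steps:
q(l) = 154/3 + l/9 (q(l) = -(-462 - l)/9 = 154/3 + l/9)
m(R) = 1/(525 + R)
1/(q(59) + m(964)) = 1/((154/3 + (⅑)*59) + 1/(525 + 964)) = 1/((154/3 + 59/9) + 1/1489) = 1/(521/9 + 1/1489) = 1/(775778/13401) = 13401/775778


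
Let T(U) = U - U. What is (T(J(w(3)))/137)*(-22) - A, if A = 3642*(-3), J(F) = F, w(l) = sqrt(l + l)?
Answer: 10926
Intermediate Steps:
w(l) = sqrt(2)*sqrt(l) (w(l) = sqrt(2*l) = sqrt(2)*sqrt(l))
T(U) = 0
A = -10926
(T(J(w(3)))/137)*(-22) - A = (0/137)*(-22) - 1*(-10926) = (0*(1/137))*(-22) + 10926 = 0*(-22) + 10926 = 0 + 10926 = 10926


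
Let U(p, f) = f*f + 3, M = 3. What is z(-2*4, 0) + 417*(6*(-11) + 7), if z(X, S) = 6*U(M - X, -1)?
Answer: -24579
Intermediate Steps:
U(p, f) = 3 + f**2 (U(p, f) = f**2 + 3 = 3 + f**2)
z(X, S) = 24 (z(X, S) = 6*(3 + (-1)**2) = 6*(3 + 1) = 6*4 = 24)
z(-2*4, 0) + 417*(6*(-11) + 7) = 24 + 417*(6*(-11) + 7) = 24 + 417*(-66 + 7) = 24 + 417*(-59) = 24 - 24603 = -24579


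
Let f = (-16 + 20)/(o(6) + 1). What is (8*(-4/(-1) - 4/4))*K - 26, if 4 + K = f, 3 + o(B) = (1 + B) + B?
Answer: -1246/11 ≈ -113.27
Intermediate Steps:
o(B) = -2 + 2*B (o(B) = -3 + ((1 + B) + B) = -3 + (1 + 2*B) = -2 + 2*B)
f = 4/11 (f = (-16 + 20)/((-2 + 2*6) + 1) = 4/((-2 + 12) + 1) = 4/(10 + 1) = 4/11 ≈ 0.36364)
K = -40/11 (K = -4 + 4/11 = -40/11 ≈ -3.6364)
(8*(-4/(-1) - 4/4))*K - 26 = (8*(-4/(-1) - 4/4))*(-40/11) - 26 = (8*(-4*(-1) - 4*¼))*(-40/11) - 26 = (8*(4 - 1))*(-40/11) - 26 = (8*3)*(-40/11) - 26 = 24*(-40/11) - 26 = -960/11 - 26 = -1246/11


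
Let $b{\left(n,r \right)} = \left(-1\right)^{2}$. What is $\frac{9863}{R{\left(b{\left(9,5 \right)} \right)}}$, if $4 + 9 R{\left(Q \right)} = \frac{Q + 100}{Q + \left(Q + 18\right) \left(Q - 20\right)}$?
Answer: $- \frac{31956120}{1541} \approx -20737.0$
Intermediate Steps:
$b{\left(n,r \right)} = 1$
$R{\left(Q \right)} = - \frac{4}{9} + \frac{100 + Q}{9 \left(Q + \left(-20 + Q\right) \left(18 + Q\right)\right)}$ ($R{\left(Q \right)} = - \frac{4}{9} + \frac{\left(Q + 100\right) \frac{1}{Q + \left(Q + 18\right) \left(Q - 20\right)}}{9} = - \frac{4}{9} + \frac{\left(100 + Q\right) \frac{1}{Q + \left(18 + Q\right) \left(-20 + Q\right)}}{9} = - \frac{4}{9} + \frac{\left(100 + Q\right) \frac{1}{Q + \left(-20 + Q\right) \left(18 + Q\right)}}{9} = - \frac{4}{9} + \frac{\frac{1}{Q + \left(-20 + Q\right) \left(18 + Q\right)} \left(100 + Q\right)}{9} = - \frac{4}{9} + \frac{100 + Q}{9 \left(Q + \left(-20 + Q\right) \left(18 + Q\right)\right)}$)
$\frac{9863}{R{\left(b{\left(9,5 \right)} \right)}} = \frac{9863}{\frac{1}{9} \frac{1}{360 + 1 - 1^{2}} \left(-1540 - 5 + 4 \cdot 1^{2}\right)} = \frac{9863}{\frac{1}{9} \frac{1}{360 + 1 - 1} \left(-1540 - 5 + 4 \cdot 1\right)} = \frac{9863}{\frac{1}{9} \frac{1}{360 + 1 - 1} \left(-1540 - 5 + 4\right)} = \frac{9863}{\frac{1}{9} \cdot \frac{1}{360} \left(-1541\right)} = \frac{9863}{- \frac{1541}{3240}} = 9863 \left(- \frac{3240}{1541}\right) = - \frac{31956120}{1541}$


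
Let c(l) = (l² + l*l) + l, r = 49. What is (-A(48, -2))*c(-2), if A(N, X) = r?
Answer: -294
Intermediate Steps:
A(N, X) = 49
c(l) = l + 2*l² (c(l) = (l² + l²) + l = 2*l² + l = l + 2*l²)
(-A(48, -2))*c(-2) = (-1*49)*(-2*(1 + 2*(-2))) = -(-98)*(1 - 4) = -(-98)*(-3) = -49*6 = -294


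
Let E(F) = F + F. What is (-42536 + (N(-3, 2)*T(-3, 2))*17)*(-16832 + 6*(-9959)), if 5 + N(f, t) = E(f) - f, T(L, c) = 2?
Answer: 3278493488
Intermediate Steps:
E(F) = 2*F
N(f, t) = -5 + f (N(f, t) = -5 + (2*f - f) = -5 + f)
(-42536 + (N(-3, 2)*T(-3, 2))*17)*(-16832 + 6*(-9959)) = (-42536 + ((-5 - 3)*2)*17)*(-16832 + 6*(-9959)) = (-42536 - 8*2*17)*(-16832 - 59754) = (-42536 - 16*17)*(-76586) = (-42536 - 272)*(-76586) = -42808*(-76586) = 3278493488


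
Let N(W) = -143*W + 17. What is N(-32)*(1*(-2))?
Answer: -9186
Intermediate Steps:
N(W) = 17 - 143*W
N(-32)*(1*(-2)) = (17 - 143*(-32))*(1*(-2)) = (17 + 4576)*(-2) = 4593*(-2) = -9186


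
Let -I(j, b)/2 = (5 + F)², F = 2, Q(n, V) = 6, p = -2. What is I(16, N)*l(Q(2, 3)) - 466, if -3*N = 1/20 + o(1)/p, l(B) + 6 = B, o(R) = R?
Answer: -466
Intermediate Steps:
l(B) = -6 + B
N = 3/20 (N = -(1/20 + 1/(-2))/3 = -(1*(1/20) + 1*(-½))/3 = -(1/20 - ½)/3 = -⅓*(-9/20) = 3/20 ≈ 0.15000)
I(j, b) = -98 (I(j, b) = -2*(5 + 2)² = -2*7² = -2*49 = -98)
I(16, N)*l(Q(2, 3)) - 466 = -98*(-6 + 6) - 466 = -98*0 - 466 = 0 - 466 = -466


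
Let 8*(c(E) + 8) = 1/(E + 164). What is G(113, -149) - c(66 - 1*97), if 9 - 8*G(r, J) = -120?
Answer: 6417/266 ≈ 24.124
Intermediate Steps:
G(r, J) = 129/8 (G(r, J) = 9/8 - ⅛*(-120) = 9/8 + 15 = 129/8)
c(E) = -8 + 1/(8*(164 + E)) (c(E) = -8 + 1/(8*(E + 164)) = -8 + 1/(8*(164 + E)))
G(113, -149) - c(66 - 1*97) = 129/8 - (-10495 - 64*(66 - 1*97))/(8*(164 + (66 - 1*97))) = 129/8 - (-10495 - 64*(66 - 97))/(8*(164 + (66 - 97))) = 129/8 - (-10495 - 64*(-31))/(8*(164 - 31)) = 129/8 - (-10495 + 1984)/(8*133) = 129/8 - (-8511)/(8*133) = 129/8 - 1*(-8511/1064) = 129/8 + 8511/1064 = 6417/266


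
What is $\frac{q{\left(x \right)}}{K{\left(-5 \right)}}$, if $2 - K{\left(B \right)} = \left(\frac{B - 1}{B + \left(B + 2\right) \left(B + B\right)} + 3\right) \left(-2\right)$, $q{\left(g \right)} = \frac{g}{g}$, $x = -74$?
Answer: $\frac{25}{188} \approx 0.13298$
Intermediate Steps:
$q{\left(g \right)} = 1$
$K{\left(B \right)} = 8 + \frac{2 \left(-1 + B\right)}{B + 2 B \left(2 + B\right)}$ ($K{\left(B \right)} = 2 - \left(\frac{B - 1}{B + \left(B + 2\right) \left(B + B\right)} + 3\right) \left(-2\right) = 2 - \left(\frac{-1 + B}{B + \left(2 + B\right) 2 B} + 3\right) \left(-2\right) = 2 - \left(\frac{-1 + B}{B + 2 B \left(2 + B\right)} + 3\right) \left(-2\right) = 2 - \left(3 + \frac{-1 + B}{B + 2 B \left(2 + B\right)}\right) \left(-2\right) = 2 - \left(-6 - \frac{2 \left(-1 + B\right)}{B + 2 B \left(2 + B\right)}\right) = 2 + \left(6 + \frac{2 \left(-1 + B\right)}{B + 2 B \left(2 + B\right)}\right) = 8 + \frac{2 \left(-1 + B\right)}{B + 2 B \left(2 + B\right)}$)
$\frac{q{\left(x \right)}}{K{\left(-5 \right)}} = 1 \frac{1}{2 \frac{1}{-5} \frac{1}{5 + 2 \left(-5\right)} \left(-1 + 8 \left(-5\right)^{2} + 21 \left(-5\right)\right)} = 1 \frac{1}{2 \left(- \frac{1}{5}\right) \frac{1}{5 - 10} \left(-1 + 8 \cdot 25 - 105\right)} = 1 \frac{1}{2 \left(- \frac{1}{5}\right) \frac{1}{-5} \left(-1 + 200 - 105\right)} = 1 \frac{1}{2 \left(- \frac{1}{5}\right) \left(- \frac{1}{5}\right) 94} = 1 \frac{1}{\frac{188}{25}} = 1 \cdot \frac{25}{188} = \frac{25}{188}$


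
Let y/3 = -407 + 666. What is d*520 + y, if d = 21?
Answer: 11697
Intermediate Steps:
y = 777 (y = 3*(-407 + 666) = 3*259 = 777)
d*520 + y = 21*520 + 777 = 10920 + 777 = 11697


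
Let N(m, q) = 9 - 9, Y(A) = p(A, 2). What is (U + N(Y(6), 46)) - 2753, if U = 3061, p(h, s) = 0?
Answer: 308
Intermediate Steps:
Y(A) = 0
N(m, q) = 0
(U + N(Y(6), 46)) - 2753 = (3061 + 0) - 2753 = 3061 - 2753 = 308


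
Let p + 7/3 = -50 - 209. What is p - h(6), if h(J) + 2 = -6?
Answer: -760/3 ≈ -253.33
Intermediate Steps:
h(J) = -8 (h(J) = -2 - 6 = -8)
p = -784/3 (p = -7/3 + (-50 - 209) = -7/3 - 259 = -784/3 ≈ -261.33)
p - h(6) = -784/3 - 1*(-8) = -784/3 + 8 = -760/3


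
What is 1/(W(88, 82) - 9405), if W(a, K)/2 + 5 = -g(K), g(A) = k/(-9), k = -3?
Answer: -3/28247 ≈ -0.00010621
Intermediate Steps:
g(A) = ⅓ (g(A) = -3/(-9) = -3*(-⅑) = ⅓)
W(a, K) = -32/3 (W(a, K) = -10 + 2*(-1*⅓) = -10 + 2*(-⅓) = -10 - ⅔ = -32/3)
1/(W(88, 82) - 9405) = 1/(-32/3 - 9405) = 1/(-28247/3) = -3/28247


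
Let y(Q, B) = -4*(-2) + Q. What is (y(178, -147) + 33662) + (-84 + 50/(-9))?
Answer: 303826/9 ≈ 33758.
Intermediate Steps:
y(Q, B) = 8 + Q
(y(178, -147) + 33662) + (-84 + 50/(-9)) = ((8 + 178) + 33662) + (-84 + 50/(-9)) = (186 + 33662) + (-84 + 50*(-⅑)) = 33848 + (-84 - 50/9) = 33848 - 806/9 = 303826/9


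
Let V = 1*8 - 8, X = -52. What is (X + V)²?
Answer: 2704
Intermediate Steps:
V = 0 (V = 8 - 8 = 0)
(X + V)² = (-52 + 0)² = (-52)² = 2704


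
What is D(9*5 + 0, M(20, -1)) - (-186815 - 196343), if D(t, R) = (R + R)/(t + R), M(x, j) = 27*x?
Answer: 4981078/13 ≈ 3.8316e+5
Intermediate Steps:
D(t, R) = 2*R/(R + t) (D(t, R) = (2*R)/(R + t) = 2*R/(R + t))
D(9*5 + 0, M(20, -1)) - (-186815 - 196343) = 2*(27*20)/(27*20 + (9*5 + 0)) - (-186815 - 196343) = 2*540/(540 + (45 + 0)) - 1*(-383158) = 2*540/(540 + 45) + 383158 = 2*540/585 + 383158 = 2*540*(1/585) + 383158 = 24/13 + 383158 = 4981078/13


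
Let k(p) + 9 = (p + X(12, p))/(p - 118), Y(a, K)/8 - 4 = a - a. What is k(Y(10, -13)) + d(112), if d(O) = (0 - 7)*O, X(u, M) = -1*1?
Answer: -68229/86 ≈ -793.36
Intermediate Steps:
Y(a, K) = 32 (Y(a, K) = 32 + 8*(a - a) = 32 + 8*0 = 32 + 0 = 32)
X(u, M) = -1
d(O) = -7*O
k(p) = -9 + (-1 + p)/(-118 + p) (k(p) = -9 + (p - 1)/(p - 118) = -9 + (-1 + p)/(-118 + p))
k(Y(10, -13)) + d(112) = (1061 - 8*32)/(-118 + 32) - 7*112 = (1061 - 256)/(-86) - 784 = -1/86*805 - 784 = -805/86 - 784 = -68229/86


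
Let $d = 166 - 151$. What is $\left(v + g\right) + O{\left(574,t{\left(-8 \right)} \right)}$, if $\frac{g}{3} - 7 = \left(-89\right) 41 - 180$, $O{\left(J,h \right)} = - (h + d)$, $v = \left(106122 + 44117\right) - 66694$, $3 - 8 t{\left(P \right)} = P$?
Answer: $\frac{576501}{8} \approx 72063.0$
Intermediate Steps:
$d = 15$ ($d = 166 - 151 = 15$)
$t{\left(P \right)} = \frac{3}{8} - \frac{P}{8}$
$v = 83545$ ($v = 150239 - 66694 = 83545$)
$O{\left(J,h \right)} = -15 - h$ ($O{\left(J,h \right)} = - (h + 15) = - (15 + h) = -15 - h$)
$g = -11466$ ($g = 21 + 3 \left(\left(-89\right) 41 - 180\right) = 21 + 3 \left(-3649 - 180\right) = 21 + 3 \left(-3829\right) = 21 - 11487 = -11466$)
$\left(v + g\right) + O{\left(574,t{\left(-8 \right)} \right)} = \left(83545 - 11466\right) - \left(\frac{123}{8} + 1\right) = 72079 - \frac{131}{8} = \frac{576501}{8}$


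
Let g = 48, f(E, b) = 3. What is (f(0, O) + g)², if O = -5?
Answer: 2601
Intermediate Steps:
(f(0, O) + g)² = (3 + 48)² = 51² = 2601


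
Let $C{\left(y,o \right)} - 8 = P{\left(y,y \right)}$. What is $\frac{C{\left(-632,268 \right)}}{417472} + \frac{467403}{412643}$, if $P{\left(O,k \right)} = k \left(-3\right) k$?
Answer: $- \frac{3401449847}{1957578392} \approx -1.7376$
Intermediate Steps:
$P{\left(O,k \right)} = - 3 k^{2}$ ($P{\left(O,k \right)} = - 3 k k = - 3 k^{2}$)
$C{\left(y,o \right)} = 8 - 3 y^{2}$
$\frac{C{\left(-632,268 \right)}}{417472} + \frac{467403}{412643} = \frac{8 - 3 \left(-632\right)^{2}}{417472} + \frac{467403}{412643} = \left(8 - 1198272\right) \frac{1}{417472} + 467403 \cdot \frac{1}{412643} = \left(8 - 1198272\right) \frac{1}{417472} + \frac{467403}{412643} = \left(-1198264\right) \frac{1}{417472} + \frac{467403}{412643} = - \frac{149783}{52184} + \frac{467403}{412643} = - \frac{3401449847}{1957578392}$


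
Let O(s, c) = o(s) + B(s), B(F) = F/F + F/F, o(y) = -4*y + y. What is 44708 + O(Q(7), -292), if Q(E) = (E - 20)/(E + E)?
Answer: 625979/14 ≈ 44713.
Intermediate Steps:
o(y) = -3*y
B(F) = 2 (B(F) = 1 + 1 = 2)
Q(E) = (-20 + E)/(2*E) (Q(E) = (-20 + E)/((2*E)) = (-20 + E)*(1/(2*E)) = (-20 + E)/(2*E))
O(s, c) = 2 - 3*s (O(s, c) = -3*s + 2 = 2 - 3*s)
44708 + O(Q(7), -292) = 44708 + (2 - 3*(-20 + 7)/(2*7)) = 44708 + (2 - 3*(-13)/(2*7)) = 44708 + (2 - 3*(-13/14)) = 44708 + (2 + 39/14) = 44708 + 67/14 = 625979/14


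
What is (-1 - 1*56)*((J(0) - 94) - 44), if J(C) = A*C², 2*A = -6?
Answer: 7866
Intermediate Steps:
A = -3 (A = (½)*(-6) = -3)
J(C) = -3*C²
(-1 - 1*56)*((J(0) - 94) - 44) = (-1 - 1*56)*((-3*0² - 94) - 44) = (-1 - 56)*((-3*0 - 94) - 44) = -57*((0 - 94) - 44) = -57*(-94 - 44) = -57*(-138) = 7866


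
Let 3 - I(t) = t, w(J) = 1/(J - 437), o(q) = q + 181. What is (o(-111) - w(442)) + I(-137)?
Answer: 1049/5 ≈ 209.80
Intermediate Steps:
o(q) = 181 + q
w(J) = 1/(-437 + J)
I(t) = 3 - t
(o(-111) - w(442)) + I(-137) = ((181 - 111) - 1/(-437 + 442)) + (3 - 1*(-137)) = (70 - 1/5) + (3 + 137) = (70 - 1*⅕) + 140 = (70 - ⅕) + 140 = 349/5 + 140 = 1049/5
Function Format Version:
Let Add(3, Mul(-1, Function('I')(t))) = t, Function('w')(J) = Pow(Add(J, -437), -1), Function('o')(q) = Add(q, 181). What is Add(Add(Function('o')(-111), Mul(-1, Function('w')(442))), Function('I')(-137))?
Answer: Rational(1049, 5) ≈ 209.80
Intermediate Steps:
Function('o')(q) = Add(181, q)
Function('w')(J) = Pow(Add(-437, J), -1)
Function('I')(t) = Add(3, Mul(-1, t))
Add(Add(Function('o')(-111), Mul(-1, Function('w')(442))), Function('I')(-137)) = Add(Add(Add(181, -111), Mul(-1, Pow(Add(-437, 442), -1))), Add(3, Mul(-1, -137))) = Add(Add(70, Mul(-1, Pow(5, -1))), Add(3, 137)) = Add(Add(70, Mul(-1, Rational(1, 5))), 140) = Add(Add(70, Rational(-1, 5)), 140) = Add(Rational(349, 5), 140) = Rational(1049, 5)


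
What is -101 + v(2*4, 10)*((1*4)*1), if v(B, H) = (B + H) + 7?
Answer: -1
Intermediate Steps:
v(B, H) = 7 + B + H
-101 + v(2*4, 10)*((1*4)*1) = -101 + (7 + 2*4 + 10)*((1*4)*1) = -101 + (7 + 8 + 10)*(4*1) = -101 + 25*4 = -101 + 100 = -1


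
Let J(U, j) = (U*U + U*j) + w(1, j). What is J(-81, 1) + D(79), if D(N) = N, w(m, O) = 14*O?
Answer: 6573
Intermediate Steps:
J(U, j) = U² + 14*j + U*j (J(U, j) = (U*U + U*j) + 14*j = (U² + U*j) + 14*j = U² + 14*j + U*j)
J(-81, 1) + D(79) = ((-81)² + 14*1 - 81*1) + 79 = (6561 + 14 - 81) + 79 = 6494 + 79 = 6573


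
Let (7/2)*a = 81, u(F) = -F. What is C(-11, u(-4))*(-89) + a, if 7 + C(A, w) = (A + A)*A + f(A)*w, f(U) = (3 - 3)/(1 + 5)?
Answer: -146243/7 ≈ -20892.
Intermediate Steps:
f(U) = 0 (f(U) = 0/6 = 0*(1/6) = 0)
C(A, w) = -7 + 2*A**2 (C(A, w) = -7 + ((A + A)*A + 0*w) = -7 + ((2*A)*A + 0) = -7 + (2*A**2 + 0) = -7 + 2*A**2)
a = 162/7 (a = (2/7)*81 = 162/7 ≈ 23.143)
C(-11, u(-4))*(-89) + a = (-7 + 2*(-11)**2)*(-89) + 162/7 = (-7 + 2*121)*(-89) + 162/7 = (-7 + 242)*(-89) + 162/7 = 235*(-89) + 162/7 = -20915 + 162/7 = -146243/7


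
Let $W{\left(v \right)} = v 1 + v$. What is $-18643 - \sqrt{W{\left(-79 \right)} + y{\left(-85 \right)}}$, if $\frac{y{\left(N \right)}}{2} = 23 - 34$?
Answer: $-18643 - 6 i \sqrt{5} \approx -18643.0 - 13.416 i$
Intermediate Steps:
$y{\left(N \right)} = -22$ ($y{\left(N \right)} = 2 \left(23 - 34\right) = 2 \left(-11\right) = -22$)
$W{\left(v \right)} = 2 v$ ($W{\left(v \right)} = v + v = 2 v$)
$-18643 - \sqrt{W{\left(-79 \right)} + y{\left(-85 \right)}} = -18643 - \sqrt{2 \left(-79\right) - 22} = -18643 - \sqrt{-158 - 22} = -18643 - \sqrt{-180} = -18643 - 6 i \sqrt{5}$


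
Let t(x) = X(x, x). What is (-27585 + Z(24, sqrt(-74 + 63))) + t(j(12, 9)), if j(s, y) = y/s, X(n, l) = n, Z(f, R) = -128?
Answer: -110849/4 ≈ -27712.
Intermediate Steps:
t(x) = x
(-27585 + Z(24, sqrt(-74 + 63))) + t(j(12, 9)) = (-27585 - 128) + 9/12 = -27713 + 9*(1/12) = -27713 + 3/4 = -110849/4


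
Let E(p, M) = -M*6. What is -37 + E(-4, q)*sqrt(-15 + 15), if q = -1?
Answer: -37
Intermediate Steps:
E(p, M) = -6*M
-37 + E(-4, q)*sqrt(-15 + 15) = -37 + (-6*(-1))*sqrt(-15 + 15) = -37 + 6*sqrt(0) = -37 + 6*0 = -37 + 0 = -37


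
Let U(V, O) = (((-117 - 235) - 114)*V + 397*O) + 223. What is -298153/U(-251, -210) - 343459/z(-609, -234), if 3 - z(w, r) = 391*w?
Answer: -27537409529/2684349306 ≈ -10.258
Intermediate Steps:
z(w, r) = 3 - 391*w
U(V, O) = 223 - 466*V + 397*O (U(V, O) = ((-352 - 114)*V + 397*O) + 223 = (-466*V + 397*O) + 223 = 223 - 466*V + 397*O)
-298153/U(-251, -210) - 343459/z(-609, -234) = -298153/(223 - 466*(-251) + 397*(-210)) - 343459/(3 - 391*(-609)) = -298153/(223 + 116966 - 83370) - 343459/(3 + 238119) = -298153/33819 - 343459/238122 = -27537409529/2684349306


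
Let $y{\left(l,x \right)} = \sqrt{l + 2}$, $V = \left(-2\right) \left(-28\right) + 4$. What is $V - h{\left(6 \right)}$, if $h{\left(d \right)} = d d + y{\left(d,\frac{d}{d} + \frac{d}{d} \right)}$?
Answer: $24 - 2 \sqrt{2} \approx 21.172$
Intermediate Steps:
$V = 60$ ($V = 56 + 4 = 60$)
$y{\left(l,x \right)} = \sqrt{2 + l}$
$h{\left(d \right)} = d^{2} + \sqrt{2 + d}$ ($h{\left(d \right)} = d d + \sqrt{2 + d} = d^{2} + \sqrt{2 + d}$)
$V - h{\left(6 \right)} = 60 - \left(6^{2} + \sqrt{2 + 6}\right) = 60 - \left(36 + \sqrt{8}\right) = 60 - \left(36 + 2 \sqrt{2}\right) = 24 - 2 \sqrt{2}$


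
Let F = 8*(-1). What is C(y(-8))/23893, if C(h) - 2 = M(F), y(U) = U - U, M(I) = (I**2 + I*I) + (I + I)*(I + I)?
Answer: 386/23893 ≈ 0.016155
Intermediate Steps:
F = -8
M(I) = 6*I**2 (M(I) = (I**2 + I**2) + (2*I)*(2*I) = 2*I**2 + 4*I**2 = 6*I**2)
y(U) = 0
C(h) = 386 (C(h) = 2 + 6*(-8)**2 = 2 + 6*64 = 2 + 384 = 386)
C(y(-8))/23893 = 386/23893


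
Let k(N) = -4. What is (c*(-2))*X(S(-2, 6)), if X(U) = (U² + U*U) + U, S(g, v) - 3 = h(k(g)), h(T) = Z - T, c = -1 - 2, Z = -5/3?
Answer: 1120/3 ≈ 373.33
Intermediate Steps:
Z = -5/3 (Z = -5*⅓ = -5/3 ≈ -1.6667)
c = -3
h(T) = -5/3 - T
S(g, v) = 16/3 (S(g, v) = 3 + (-5/3 - 1*(-4)) = 3 + (-5/3 + 4) = 3 + 7/3 = 16/3)
X(U) = U + 2*U² (X(U) = (U² + U²) + U = 2*U² + U = U + 2*U²)
(c*(-2))*X(S(-2, 6)) = (-3*(-2))*(16*(1 + 2*(16/3))/3) = 6*(16*(1 + 32/3)/3) = 6*((16/3)*(35/3)) = 6*(560/9) = 1120/3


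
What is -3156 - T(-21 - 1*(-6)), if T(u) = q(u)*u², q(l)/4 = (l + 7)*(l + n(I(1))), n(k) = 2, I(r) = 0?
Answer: -96756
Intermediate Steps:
q(l) = 4*(2 + l)*(7 + l) (q(l) = 4*((l + 7)*(l + 2)) = 4*((7 + l)*(2 + l)) = 4*((2 + l)*(7 + l)) = 4*(2 + l)*(7 + l))
T(u) = u²*(56 + 4*u² + 36*u) (T(u) = (56 + 4*u² + 36*u)*u² = u²*(56 + 4*u² + 36*u))
-3156 - T(-21 - 1*(-6)) = -3156 - 4*(-21 - 1*(-6))²*(14 + (-21 - 1*(-6))² + 9*(-21 - 1*(-6))) = -3156 - 4*(-21 + 6)²*(14 + (-21 + 6)² + 9*(-21 + 6)) = -3156 - 4*(-15)²*(14 + (-15)² + 9*(-15)) = -3156 - 4*225*(14 + 225 - 135) = -3156 - 4*225*104 = -3156 - 1*93600 = -3156 - 93600 = -96756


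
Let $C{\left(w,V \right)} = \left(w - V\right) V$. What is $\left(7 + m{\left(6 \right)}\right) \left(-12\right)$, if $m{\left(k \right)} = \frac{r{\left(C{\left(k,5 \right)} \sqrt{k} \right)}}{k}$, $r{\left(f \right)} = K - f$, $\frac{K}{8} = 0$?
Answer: $-84 + 10 \sqrt{6} \approx -59.505$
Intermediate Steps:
$K = 0$ ($K = 8 \cdot 0 = 0$)
$C{\left(w,V \right)} = V \left(w - V\right)$
$r{\left(f \right)} = - f$ ($r{\left(f \right)} = 0 - f = - f$)
$m{\left(k \right)} = - \frac{-25 + 5 k}{\sqrt{k}}$ ($m{\left(k \right)} = \frac{\left(-1\right) 5 \left(k - 5\right) \sqrt{k}}{k} = \frac{\left(-1\right) 5 \left(-5 + k\right) \sqrt{k}}{k} = \frac{\left(-1\right) \left(-25 + 5 k\right) \sqrt{k}}{k} = \frac{\left(-1\right) \sqrt{k} \left(-25 + 5 k\right)}{k} = - \frac{-25 + 5 k}{\sqrt{k}}$)
$\left(7 + m{\left(6 \right)}\right) \left(-12\right) = \left(7 + \frac{5 \left(5 - 6\right)}{\sqrt{6}}\right) \left(-12\right) = \left(7 + 5 \frac{\sqrt{6}}{6} \left(5 - 6\right)\right) \left(-12\right) = \left(7 + 5 \frac{\sqrt{6}}{6} \left(-1\right)\right) \left(-12\right) = \left(7 - \frac{5 \sqrt{6}}{6}\right) \left(-12\right) = -84 + 10 \sqrt{6}$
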